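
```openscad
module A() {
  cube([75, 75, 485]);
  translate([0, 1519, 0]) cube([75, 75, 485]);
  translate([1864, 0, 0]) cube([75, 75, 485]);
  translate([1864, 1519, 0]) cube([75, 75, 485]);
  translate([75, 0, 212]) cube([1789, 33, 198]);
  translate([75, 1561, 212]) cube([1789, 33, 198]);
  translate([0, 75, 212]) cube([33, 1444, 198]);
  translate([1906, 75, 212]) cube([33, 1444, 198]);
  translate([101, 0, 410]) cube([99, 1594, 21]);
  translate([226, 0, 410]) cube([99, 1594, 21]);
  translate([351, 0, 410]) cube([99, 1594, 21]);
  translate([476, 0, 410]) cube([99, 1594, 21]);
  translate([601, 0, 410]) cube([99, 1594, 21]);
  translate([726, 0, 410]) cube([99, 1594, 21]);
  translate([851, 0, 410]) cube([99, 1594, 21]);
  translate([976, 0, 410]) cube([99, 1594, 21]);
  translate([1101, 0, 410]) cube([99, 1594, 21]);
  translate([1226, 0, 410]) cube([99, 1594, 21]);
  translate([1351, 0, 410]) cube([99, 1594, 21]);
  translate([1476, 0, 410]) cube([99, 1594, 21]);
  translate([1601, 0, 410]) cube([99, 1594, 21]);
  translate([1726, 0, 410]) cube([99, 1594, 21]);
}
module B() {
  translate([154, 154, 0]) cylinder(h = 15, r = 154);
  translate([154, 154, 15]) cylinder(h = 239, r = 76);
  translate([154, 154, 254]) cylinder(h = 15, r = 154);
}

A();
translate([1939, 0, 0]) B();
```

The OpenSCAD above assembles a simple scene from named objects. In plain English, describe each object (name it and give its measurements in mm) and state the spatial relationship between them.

A is a bed frame 1939 mm long (x) by 1594 mm wide (y). Four 75×75 mm corner posts, 485 mm tall, at the corners of the footprint. Four rails of 33 mm thickness and 198 mm height run between adjacent posts with their undersides at z = 212 mm, their outer faces flush with the outside of the frame (the two x-running rails run between the posts' inner faces; the two y-running rails run between the posts' inner faces). 14 slats, each 99 mm wide (x) and 21 mm thick, lie across the top of the two x-running rails, running the full 1594 mm width of the frame in y; the slats are evenly spaced along x between the inner faces of the end posts with equal gaps (rounded down to the nearest mm) at the −x end and between each pair — any rounding remainder accumulates at the +x end.

B is a spool: two coaxial disc flanges of radius 154 mm and thickness 15 mm, joined by a core cylinder of radius 76 mm and height 239 mm. The lower flange rests on z = 0 and the three cylinders share a vertical axis.

The spool is against the bed frame's +x side, with their −y faces flush.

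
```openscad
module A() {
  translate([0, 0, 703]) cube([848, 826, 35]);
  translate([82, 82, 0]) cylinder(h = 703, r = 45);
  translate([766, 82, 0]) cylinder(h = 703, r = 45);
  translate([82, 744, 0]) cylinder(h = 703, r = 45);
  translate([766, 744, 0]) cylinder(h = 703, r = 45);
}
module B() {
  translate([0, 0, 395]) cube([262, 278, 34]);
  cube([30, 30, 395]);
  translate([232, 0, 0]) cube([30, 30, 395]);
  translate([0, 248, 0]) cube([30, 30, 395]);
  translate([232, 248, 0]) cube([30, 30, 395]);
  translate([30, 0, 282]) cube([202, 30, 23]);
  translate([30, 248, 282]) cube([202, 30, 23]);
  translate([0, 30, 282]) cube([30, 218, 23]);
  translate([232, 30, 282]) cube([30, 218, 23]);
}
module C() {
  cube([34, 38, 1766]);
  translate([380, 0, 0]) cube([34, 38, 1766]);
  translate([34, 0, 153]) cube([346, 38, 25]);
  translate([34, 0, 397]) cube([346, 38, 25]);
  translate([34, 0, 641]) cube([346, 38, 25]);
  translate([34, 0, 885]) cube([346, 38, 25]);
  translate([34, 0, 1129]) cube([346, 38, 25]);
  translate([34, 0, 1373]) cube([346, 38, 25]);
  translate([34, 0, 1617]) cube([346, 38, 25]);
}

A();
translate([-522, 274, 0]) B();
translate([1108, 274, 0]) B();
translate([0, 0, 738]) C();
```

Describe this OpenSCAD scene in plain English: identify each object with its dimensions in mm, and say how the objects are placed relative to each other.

A is a table: top 848 mm (x) × 826 mm (y), 35 mm thick, upper face at z = 738 mm, on four round legs of 90 mm diameter, each leg's bounding box inset 37 mm from the nearest pair of top edges, running from z = 0 to the bottom of the top.

B is a simple wooden stool: a rectangular seat 262 mm (x) by 278 mm (y), 34 mm thick, top face at z = 429 mm, on four square legs, each 30×30 mm in cross-section. The legs rest on z = 0, each flush with a corner of the seat. Four stretchers, 30 mm wide and 23 mm tall, connect adjacent legs with their undersides at z = 282 mm, each running between the inner faces of the legs it joins and aligned with the legs' outer faces on the other axis.

C is a straight ladder. Two 34×38 mm vertical rails, 1766 mm tall, stand 414 mm apart (outside-to-outside) with their front faces coplanar on the −y side. 7 rungs, each 38 mm deep and 25 mm tall, span between the inner faces of the rails, front faces flush with the rails. The lowest rung's underside is at z = 153 mm and rungs are spaced 244 mm apart (underside to underside).

Two stools sit around the table at the −x, +x sides. The ladder is on top of the table.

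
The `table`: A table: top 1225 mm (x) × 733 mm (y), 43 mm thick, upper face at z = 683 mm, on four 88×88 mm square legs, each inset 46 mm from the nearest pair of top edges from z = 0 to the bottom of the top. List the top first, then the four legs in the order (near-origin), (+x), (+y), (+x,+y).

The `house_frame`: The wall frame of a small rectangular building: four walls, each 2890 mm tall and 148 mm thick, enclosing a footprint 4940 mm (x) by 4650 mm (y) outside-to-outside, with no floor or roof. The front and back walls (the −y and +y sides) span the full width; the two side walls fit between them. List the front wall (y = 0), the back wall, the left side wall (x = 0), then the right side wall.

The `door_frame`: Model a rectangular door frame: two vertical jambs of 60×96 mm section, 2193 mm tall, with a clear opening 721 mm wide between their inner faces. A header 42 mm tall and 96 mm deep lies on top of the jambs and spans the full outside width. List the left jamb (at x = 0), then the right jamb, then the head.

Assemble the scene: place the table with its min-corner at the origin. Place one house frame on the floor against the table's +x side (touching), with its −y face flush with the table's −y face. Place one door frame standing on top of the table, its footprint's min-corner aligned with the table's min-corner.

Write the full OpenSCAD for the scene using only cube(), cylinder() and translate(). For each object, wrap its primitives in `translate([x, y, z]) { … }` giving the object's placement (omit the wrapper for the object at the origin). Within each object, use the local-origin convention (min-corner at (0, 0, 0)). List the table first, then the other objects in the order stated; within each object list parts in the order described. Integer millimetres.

translate([0, 0, 640]) cube([1225, 733, 43]);
translate([46, 46, 0]) cube([88, 88, 640]);
translate([1091, 46, 0]) cube([88, 88, 640]);
translate([46, 599, 0]) cube([88, 88, 640]);
translate([1091, 599, 0]) cube([88, 88, 640]);
translate([1225, 0, 0]) {
  cube([4940, 148, 2890]);
  translate([0, 4502, 0]) cube([4940, 148, 2890]);
  translate([0, 148, 0]) cube([148, 4354, 2890]);
  translate([4792, 148, 0]) cube([148, 4354, 2890]);
}
translate([0, 0, 683]) {
  cube([60, 96, 2193]);
  translate([781, 0, 0]) cube([60, 96, 2193]);
  translate([0, 0, 2193]) cube([841, 96, 42]);
}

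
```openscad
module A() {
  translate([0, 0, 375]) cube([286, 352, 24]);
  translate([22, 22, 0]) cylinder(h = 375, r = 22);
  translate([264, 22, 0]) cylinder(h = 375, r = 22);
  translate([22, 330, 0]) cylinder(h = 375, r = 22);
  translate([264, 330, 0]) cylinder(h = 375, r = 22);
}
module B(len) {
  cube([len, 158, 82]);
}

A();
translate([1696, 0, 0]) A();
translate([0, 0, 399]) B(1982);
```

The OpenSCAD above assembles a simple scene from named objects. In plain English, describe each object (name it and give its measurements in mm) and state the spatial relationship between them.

A is a simple wooden stool: a rectangular seat 286 mm (x) by 352 mm (y), 24 mm thick, top face at z = 399 mm, on four round legs, each 44 mm in diameter. The legs rest on z = 0, each leg's axis is inset half a diameter from the nearest pair of seat edges (so the leg's bounding box is flush with the corner).

B is a rectangular beam 1982 mm long (x), 158 mm deep (y), 82 mm thick (z).

The beam spans the tops of two stools placed 1410 mm apart, resting at z = 399 mm.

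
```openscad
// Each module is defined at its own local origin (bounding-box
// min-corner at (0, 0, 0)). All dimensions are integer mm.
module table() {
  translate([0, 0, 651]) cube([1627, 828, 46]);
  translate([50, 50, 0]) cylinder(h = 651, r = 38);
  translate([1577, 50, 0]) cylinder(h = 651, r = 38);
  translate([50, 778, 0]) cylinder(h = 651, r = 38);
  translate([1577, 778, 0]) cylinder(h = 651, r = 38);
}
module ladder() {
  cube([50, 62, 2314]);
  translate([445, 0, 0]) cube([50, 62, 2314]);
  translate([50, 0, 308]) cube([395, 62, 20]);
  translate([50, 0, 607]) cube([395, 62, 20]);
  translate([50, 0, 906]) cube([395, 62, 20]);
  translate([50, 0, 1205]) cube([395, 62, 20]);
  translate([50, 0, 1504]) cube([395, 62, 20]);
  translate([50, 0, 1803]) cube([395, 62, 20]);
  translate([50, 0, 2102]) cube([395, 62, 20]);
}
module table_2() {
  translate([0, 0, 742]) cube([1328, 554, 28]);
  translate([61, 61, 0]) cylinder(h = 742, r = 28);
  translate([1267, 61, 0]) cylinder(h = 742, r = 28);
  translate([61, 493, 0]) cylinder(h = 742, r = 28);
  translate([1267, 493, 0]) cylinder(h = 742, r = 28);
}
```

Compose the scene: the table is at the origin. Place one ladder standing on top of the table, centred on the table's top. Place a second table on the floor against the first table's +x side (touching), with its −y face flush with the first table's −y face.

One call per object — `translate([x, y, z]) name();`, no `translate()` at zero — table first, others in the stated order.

table();
translate([566, 383, 697]) ladder();
translate([1627, 0, 0]) table_2();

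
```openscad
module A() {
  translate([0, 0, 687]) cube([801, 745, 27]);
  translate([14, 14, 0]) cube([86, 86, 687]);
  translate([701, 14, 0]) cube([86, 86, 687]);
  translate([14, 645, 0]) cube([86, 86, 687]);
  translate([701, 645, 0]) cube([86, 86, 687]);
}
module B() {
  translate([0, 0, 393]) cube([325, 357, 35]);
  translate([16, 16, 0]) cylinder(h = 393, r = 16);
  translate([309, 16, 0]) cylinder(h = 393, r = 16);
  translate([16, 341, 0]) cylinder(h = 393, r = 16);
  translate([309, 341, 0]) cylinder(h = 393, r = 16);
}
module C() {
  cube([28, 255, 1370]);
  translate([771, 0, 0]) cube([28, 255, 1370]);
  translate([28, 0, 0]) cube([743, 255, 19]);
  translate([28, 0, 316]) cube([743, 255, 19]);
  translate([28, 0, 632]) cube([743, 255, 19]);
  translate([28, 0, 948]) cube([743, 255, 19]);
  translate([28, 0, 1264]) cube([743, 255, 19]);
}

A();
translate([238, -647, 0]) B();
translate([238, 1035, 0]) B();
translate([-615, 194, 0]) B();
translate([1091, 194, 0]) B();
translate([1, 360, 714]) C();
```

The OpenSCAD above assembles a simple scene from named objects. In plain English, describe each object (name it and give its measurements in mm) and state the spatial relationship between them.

A is a table: top 801 mm (x) × 745 mm (y), 27 mm thick, upper face at z = 714 mm, on four 86×86 mm square legs, each inset 14 mm from the nearest pair of top edges, running from z = 0 to the bottom of the top.

B is a simple wooden stool: a rectangular seat 325 mm (x) by 357 mm (y), 35 mm thick, top face at z = 428 mm, on four round legs, each 32 mm in diameter. The legs rest on z = 0, each leg's axis is inset half a diameter from the nearest pair of seat edges (so the leg's bounding box is flush with the corner).

C is an open bookshelf. Two side panels, each 28 mm thick, 255 mm deep and 1370 mm tall, stand 799 mm apart (outside-to-outside). Between them sit 5 shelves, each 19 mm thick and 255 mm deep, spanning the full gap between the sides. The bottom shelf rests on the floor (its underside at z = 0) and the clear gap between one shelf's top and the next shelf's underside is 297 mm.

Four stools sit around the table at the −y, +y, −x, +x sides. The bookshelf is on top of the table.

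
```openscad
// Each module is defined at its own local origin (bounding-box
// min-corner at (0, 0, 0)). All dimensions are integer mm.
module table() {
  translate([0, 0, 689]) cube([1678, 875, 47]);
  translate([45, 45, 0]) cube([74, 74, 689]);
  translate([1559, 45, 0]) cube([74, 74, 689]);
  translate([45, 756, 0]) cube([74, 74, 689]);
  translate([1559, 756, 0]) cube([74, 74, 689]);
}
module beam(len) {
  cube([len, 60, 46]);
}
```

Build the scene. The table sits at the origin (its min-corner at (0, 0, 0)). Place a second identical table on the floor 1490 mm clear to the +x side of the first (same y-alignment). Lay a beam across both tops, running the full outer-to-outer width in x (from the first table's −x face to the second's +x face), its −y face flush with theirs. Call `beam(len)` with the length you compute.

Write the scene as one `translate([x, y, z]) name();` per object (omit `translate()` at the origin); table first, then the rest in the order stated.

table();
translate([3168, 0, 0]) table();
translate([0, 0, 736]) beam(4846);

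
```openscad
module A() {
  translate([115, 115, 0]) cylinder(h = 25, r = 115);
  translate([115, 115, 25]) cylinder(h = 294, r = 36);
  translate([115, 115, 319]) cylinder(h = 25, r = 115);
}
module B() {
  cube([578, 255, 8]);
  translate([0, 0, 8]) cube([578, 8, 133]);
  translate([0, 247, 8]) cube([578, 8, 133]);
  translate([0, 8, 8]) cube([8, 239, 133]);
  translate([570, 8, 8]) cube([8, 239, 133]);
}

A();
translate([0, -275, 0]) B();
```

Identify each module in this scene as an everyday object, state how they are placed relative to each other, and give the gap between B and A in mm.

A is a spool. B is an open box. The open box is on the floor beside the spool on its −y side. The gap between the open box and the spool is 20 mm.

The open box's nearest face is 20 mm from the spool's −y face.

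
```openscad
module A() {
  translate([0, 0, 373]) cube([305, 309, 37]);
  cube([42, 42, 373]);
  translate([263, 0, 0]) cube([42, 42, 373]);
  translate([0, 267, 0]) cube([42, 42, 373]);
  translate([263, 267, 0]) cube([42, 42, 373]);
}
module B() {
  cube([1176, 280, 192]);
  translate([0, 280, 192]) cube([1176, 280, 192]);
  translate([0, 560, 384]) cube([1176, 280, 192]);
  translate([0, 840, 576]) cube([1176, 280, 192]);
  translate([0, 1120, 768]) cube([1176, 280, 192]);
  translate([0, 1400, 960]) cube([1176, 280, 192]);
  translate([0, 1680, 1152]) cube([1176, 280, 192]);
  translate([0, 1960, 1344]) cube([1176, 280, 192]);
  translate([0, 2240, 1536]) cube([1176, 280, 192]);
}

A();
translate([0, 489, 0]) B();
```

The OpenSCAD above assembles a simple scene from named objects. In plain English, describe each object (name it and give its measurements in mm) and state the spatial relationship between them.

A is a four-legged stool. The seat is 305×309 mm, 37 mm thick, top at z = 410 mm. It stands on four square legs, each 42×42 mm in cross-section, from z = 0 to the seat underside, each flush with a corner of the seat.

B is a straight staircase of 9 solid steps. Each step is 1176 mm wide (x), 280 mm deep (y, the going) and 192 mm tall (the rise). The first step rests on the floor; each subsequent step sits one going further in +y and one rise higher in +z, directly behind and above the previous step with no overlap.

The staircase is on the floor beside the stool on its +y side.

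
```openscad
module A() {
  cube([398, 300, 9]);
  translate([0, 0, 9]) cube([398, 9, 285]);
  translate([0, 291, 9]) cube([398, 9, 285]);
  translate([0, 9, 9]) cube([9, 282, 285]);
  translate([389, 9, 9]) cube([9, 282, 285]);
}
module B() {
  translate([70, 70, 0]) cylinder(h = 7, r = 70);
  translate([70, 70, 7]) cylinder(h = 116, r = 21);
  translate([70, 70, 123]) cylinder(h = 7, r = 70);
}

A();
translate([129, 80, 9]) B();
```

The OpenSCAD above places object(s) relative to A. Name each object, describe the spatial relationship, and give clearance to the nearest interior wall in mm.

A is an open box. B is a spool. The spool sits inside the open box, centred. The clearance to the nearest interior wall is 71 mm.

Clearances: x = 120, y = 71; minimum 71 mm.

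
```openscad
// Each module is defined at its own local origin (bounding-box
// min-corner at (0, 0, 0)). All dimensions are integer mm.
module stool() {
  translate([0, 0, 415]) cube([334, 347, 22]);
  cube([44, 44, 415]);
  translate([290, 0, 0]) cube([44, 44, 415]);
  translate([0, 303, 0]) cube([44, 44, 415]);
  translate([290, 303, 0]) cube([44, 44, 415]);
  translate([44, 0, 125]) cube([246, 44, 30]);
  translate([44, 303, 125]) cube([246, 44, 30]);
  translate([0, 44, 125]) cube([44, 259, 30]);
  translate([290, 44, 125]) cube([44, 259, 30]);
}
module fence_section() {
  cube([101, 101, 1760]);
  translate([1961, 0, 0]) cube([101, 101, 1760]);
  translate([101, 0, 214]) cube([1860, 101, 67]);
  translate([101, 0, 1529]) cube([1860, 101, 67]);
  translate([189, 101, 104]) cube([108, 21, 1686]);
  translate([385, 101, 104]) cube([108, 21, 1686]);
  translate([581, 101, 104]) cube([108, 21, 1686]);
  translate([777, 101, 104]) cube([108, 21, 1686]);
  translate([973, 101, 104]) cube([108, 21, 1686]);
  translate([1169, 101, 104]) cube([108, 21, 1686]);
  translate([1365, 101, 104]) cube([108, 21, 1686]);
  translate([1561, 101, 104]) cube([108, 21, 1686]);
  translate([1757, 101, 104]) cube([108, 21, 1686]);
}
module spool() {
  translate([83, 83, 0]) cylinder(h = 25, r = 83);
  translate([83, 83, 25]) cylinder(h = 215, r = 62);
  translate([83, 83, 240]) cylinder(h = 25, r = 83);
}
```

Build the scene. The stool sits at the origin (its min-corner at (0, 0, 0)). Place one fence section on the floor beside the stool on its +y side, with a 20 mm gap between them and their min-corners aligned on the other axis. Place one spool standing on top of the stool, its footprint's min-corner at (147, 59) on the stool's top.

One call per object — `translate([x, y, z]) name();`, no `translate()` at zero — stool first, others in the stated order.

stool();
translate([0, 367, 0]) fence_section();
translate([147, 59, 437]) spool();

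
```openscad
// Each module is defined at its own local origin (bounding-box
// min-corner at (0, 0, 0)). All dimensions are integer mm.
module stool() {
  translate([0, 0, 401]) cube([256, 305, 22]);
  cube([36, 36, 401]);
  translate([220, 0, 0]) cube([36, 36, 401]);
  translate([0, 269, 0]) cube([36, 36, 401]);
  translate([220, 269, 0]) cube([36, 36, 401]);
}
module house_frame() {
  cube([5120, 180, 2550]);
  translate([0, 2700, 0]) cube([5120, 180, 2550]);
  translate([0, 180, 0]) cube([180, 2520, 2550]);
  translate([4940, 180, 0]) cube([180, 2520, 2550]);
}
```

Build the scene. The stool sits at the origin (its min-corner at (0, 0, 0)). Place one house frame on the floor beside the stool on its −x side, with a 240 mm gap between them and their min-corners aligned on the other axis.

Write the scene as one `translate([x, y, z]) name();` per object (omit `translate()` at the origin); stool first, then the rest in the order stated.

stool();
translate([-5360, 0, 0]) house_frame();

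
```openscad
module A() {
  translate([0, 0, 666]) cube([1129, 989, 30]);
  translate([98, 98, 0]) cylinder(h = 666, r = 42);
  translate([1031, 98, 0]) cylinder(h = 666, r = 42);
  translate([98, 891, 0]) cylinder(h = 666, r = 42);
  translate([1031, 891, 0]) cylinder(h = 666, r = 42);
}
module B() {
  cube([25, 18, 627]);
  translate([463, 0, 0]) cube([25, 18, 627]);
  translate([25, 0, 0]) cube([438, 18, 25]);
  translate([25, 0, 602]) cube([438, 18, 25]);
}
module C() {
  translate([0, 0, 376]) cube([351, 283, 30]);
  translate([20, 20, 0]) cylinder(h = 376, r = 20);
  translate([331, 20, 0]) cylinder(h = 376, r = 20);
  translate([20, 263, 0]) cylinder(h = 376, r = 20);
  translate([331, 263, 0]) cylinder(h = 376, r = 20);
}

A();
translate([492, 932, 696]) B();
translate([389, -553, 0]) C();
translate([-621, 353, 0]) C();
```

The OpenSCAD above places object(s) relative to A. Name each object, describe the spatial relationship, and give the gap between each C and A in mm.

A is a table. B is a picture frame. C is a stool. The picture frame is on top of the table. Two stools sit around the table at the −y, −x sides. The gap between each stool and the table is 270 mm.

Each stool's nearest face is 270 mm from the table's bounding box.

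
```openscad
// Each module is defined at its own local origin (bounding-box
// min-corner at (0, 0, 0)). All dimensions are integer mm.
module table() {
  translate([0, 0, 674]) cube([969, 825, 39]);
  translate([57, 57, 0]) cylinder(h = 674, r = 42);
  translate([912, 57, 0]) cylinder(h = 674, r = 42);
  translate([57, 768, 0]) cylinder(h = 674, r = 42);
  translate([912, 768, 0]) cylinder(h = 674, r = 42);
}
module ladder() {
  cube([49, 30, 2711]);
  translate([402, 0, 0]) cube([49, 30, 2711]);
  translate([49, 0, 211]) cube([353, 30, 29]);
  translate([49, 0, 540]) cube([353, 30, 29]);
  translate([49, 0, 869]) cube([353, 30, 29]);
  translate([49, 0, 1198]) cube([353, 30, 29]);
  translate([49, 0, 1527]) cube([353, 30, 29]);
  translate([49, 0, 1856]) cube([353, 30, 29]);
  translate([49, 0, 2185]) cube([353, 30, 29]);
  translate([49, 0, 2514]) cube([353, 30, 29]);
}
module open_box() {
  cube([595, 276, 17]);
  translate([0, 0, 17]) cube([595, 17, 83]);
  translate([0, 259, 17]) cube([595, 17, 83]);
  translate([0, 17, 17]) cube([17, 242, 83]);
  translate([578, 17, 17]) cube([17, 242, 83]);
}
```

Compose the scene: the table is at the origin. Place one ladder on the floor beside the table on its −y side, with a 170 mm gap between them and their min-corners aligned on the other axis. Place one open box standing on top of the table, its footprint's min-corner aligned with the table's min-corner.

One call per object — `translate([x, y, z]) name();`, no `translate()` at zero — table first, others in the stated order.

table();
translate([0, -200, 0]) ladder();
translate([0, 0, 713]) open_box();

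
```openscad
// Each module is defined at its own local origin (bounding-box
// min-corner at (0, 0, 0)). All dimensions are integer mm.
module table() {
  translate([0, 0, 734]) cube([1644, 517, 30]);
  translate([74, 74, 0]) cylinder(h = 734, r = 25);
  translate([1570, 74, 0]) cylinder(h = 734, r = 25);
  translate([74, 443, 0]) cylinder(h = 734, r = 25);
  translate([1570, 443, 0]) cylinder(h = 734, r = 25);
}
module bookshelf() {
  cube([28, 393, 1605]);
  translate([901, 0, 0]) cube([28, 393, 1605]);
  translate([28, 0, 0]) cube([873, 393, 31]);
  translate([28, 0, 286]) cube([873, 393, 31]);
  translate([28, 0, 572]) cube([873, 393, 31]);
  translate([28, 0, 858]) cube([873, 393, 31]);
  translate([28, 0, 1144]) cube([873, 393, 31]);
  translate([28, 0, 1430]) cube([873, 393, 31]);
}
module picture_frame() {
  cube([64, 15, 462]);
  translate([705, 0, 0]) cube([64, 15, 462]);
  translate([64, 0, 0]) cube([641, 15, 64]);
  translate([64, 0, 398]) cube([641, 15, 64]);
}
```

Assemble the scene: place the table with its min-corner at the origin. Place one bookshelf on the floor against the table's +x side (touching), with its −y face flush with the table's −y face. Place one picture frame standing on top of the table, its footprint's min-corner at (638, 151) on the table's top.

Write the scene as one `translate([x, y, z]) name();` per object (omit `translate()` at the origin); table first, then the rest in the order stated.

table();
translate([1644, 0, 0]) bookshelf();
translate([638, 151, 764]) picture_frame();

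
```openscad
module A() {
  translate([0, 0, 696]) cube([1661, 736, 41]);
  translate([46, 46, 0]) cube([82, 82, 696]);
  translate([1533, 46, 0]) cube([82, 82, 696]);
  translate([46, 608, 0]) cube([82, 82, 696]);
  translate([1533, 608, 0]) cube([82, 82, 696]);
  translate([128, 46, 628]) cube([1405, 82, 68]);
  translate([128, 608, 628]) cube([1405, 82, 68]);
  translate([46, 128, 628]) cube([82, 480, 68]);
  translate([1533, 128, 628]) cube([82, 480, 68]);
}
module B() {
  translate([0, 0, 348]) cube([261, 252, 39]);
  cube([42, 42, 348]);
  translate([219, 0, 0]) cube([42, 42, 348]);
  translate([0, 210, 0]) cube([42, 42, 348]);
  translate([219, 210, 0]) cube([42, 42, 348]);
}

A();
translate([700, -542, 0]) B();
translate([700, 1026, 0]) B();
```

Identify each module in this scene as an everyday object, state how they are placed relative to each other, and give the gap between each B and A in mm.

A is a table. B is a stool. Two stools sit around the table at the −y, +y sides. The gap between each stool and the table is 290 mm.

Each stool's nearest face is 290 mm from the table's bounding box.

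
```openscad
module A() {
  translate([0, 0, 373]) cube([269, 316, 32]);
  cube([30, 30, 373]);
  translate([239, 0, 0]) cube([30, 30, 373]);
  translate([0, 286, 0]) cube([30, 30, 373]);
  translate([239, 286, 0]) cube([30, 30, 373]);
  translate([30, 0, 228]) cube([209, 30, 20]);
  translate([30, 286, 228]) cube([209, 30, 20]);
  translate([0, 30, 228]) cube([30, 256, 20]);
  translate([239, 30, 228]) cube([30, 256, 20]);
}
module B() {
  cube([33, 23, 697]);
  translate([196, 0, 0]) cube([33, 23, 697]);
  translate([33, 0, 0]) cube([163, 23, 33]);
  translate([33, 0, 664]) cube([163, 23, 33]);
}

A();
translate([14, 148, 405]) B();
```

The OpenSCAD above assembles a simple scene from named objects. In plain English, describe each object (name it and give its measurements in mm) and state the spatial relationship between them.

A is a four-legged stool. The seat is 269×316 mm, 32 mm thick, top at z = 405 mm. It stands on four square legs, each 30×30 mm in cross-section, from z = 0 to the seat underside, each flush with a corner of the seat. Four stretchers, 30 mm wide and 20 mm tall, connect adjacent legs with their undersides at z = 228 mm, each running between the inner faces of the legs it joins and aligned with the legs' outer faces on the other axis.

B is a rectangular picture frame lying in the x–z plane (depth along y). The opening is 163 mm wide (x) by 631 mm tall (z), surrounded by a border 33 mm wide on all four sides. The frame is 23 mm deep and is made of two full-height vertical stiles with two horizontal rails fitted between them.

The picture frame is on top of the stool.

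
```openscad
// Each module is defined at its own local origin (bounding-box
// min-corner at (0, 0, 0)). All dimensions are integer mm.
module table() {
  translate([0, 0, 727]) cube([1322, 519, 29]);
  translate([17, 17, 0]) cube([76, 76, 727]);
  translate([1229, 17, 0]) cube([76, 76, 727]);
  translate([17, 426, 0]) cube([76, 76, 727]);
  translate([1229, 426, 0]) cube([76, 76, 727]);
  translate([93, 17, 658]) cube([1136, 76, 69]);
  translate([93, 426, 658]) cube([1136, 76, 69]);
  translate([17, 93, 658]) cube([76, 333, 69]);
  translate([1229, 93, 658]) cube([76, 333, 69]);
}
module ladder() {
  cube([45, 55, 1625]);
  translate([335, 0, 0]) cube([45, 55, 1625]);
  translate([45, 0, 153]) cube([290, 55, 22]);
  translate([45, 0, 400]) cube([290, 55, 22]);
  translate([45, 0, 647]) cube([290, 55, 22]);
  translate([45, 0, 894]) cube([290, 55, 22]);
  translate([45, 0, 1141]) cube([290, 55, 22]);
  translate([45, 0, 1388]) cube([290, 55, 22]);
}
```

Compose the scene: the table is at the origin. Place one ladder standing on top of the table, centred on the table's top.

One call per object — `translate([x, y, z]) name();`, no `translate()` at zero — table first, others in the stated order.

table();
translate([471, 232, 756]) ladder();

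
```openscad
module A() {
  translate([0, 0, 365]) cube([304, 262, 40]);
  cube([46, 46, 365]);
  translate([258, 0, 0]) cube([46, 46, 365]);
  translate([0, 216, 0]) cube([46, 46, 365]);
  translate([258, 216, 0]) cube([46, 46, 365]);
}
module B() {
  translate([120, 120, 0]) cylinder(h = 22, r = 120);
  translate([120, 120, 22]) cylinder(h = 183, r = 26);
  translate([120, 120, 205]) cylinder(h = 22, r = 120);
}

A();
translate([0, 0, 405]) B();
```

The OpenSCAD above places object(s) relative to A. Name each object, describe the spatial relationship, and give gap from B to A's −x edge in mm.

The spool's min-x is at 0; the stool's min-x is 0; gap = 0 mm.

A is a stool. B is a spool. The spool is on top of the stool. The gap from the spool to the stool's −x edge is 0 mm.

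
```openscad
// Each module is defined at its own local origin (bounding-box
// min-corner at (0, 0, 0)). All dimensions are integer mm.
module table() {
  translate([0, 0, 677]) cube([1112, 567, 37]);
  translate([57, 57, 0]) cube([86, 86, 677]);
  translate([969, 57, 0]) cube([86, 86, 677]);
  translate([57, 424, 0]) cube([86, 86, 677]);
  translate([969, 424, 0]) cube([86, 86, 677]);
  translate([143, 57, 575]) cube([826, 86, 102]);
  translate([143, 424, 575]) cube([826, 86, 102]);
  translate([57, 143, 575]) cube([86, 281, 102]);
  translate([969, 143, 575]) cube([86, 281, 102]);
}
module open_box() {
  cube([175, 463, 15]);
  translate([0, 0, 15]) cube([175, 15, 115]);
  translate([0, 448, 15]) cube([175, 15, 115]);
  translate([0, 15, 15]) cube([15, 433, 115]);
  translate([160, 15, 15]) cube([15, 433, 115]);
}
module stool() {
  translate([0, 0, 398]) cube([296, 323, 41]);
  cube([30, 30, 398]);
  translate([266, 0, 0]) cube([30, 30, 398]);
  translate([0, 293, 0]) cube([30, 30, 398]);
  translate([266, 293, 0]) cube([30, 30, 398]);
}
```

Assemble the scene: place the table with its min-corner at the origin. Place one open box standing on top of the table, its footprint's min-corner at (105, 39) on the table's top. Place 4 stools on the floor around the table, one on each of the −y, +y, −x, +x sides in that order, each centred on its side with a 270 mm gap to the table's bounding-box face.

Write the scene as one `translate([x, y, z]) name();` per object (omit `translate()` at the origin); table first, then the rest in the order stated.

table();
translate([105, 39, 714]) open_box();
translate([408, -593, 0]) stool();
translate([408, 837, 0]) stool();
translate([-566, 122, 0]) stool();
translate([1382, 122, 0]) stool();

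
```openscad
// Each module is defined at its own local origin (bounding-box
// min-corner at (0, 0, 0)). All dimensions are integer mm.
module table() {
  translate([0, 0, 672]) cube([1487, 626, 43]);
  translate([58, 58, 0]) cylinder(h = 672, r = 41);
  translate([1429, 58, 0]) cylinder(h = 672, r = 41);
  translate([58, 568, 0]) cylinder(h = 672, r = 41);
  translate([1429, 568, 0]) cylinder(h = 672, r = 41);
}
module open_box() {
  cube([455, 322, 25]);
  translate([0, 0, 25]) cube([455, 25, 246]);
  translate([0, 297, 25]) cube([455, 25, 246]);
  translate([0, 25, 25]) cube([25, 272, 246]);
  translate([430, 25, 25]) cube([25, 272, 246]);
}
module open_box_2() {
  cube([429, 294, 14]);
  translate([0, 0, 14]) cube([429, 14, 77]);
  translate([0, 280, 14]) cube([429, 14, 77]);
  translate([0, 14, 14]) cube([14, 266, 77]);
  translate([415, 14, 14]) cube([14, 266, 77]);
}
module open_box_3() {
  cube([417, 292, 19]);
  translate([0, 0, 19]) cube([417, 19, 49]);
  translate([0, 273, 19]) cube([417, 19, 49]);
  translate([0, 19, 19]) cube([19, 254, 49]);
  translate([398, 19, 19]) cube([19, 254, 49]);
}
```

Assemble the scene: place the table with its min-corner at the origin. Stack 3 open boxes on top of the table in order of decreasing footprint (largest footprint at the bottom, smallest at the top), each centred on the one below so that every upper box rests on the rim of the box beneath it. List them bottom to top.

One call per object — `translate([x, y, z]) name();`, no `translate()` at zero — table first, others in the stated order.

table();
translate([516, 152, 715]) open_box();
translate([529, 166, 986]) open_box_2();
translate([535, 167, 1077]) open_box_3();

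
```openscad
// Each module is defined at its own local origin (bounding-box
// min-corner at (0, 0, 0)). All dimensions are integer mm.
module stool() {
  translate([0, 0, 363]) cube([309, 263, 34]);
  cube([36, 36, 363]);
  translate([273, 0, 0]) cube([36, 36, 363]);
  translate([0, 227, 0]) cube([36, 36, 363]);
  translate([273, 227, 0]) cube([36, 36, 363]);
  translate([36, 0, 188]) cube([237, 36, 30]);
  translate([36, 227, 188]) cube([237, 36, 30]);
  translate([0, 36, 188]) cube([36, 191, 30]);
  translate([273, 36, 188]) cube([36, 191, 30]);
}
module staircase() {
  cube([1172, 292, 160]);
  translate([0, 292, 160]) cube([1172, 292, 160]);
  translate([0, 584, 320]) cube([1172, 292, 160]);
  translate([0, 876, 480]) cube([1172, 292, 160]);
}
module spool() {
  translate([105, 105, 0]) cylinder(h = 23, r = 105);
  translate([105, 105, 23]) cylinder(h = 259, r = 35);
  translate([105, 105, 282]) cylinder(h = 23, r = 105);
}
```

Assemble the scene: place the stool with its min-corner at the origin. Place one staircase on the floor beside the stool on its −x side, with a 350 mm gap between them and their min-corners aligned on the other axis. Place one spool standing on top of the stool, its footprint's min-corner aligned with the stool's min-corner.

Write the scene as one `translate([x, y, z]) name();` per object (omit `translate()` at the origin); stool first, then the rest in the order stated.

stool();
translate([-1522, 0, 0]) staircase();
translate([0, 0, 397]) spool();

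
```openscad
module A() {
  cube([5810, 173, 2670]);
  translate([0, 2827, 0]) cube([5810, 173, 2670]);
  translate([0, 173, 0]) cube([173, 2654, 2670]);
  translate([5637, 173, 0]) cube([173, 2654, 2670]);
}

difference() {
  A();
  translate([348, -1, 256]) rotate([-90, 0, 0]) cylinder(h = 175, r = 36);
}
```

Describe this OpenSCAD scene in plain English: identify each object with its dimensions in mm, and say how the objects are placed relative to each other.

A is the wall frame of a small rectangular building: four walls, each 2670 mm tall and 173 mm thick, enclosing a footprint 5810 mm (x) by 3000 mm (y) outside-to-outside, with no floor or roof. The front and back walls (the −y and +y sides) span the full width; the two side walls fit between them.

The house frame has a circular hole of radius 36 mm through its front wall, centred at (x = 348, z = 256).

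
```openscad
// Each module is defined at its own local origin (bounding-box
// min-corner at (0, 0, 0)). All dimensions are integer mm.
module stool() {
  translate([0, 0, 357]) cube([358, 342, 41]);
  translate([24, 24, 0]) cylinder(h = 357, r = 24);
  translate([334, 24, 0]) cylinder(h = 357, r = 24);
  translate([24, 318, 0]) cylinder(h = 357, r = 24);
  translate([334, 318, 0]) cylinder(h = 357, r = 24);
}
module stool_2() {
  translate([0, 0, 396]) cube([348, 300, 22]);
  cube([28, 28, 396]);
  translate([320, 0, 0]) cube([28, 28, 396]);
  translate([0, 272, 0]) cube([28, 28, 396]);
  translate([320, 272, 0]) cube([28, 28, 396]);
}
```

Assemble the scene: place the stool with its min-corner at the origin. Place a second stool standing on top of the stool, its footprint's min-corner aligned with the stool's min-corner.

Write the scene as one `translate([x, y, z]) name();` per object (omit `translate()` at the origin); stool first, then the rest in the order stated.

stool();
translate([0, 0, 398]) stool_2();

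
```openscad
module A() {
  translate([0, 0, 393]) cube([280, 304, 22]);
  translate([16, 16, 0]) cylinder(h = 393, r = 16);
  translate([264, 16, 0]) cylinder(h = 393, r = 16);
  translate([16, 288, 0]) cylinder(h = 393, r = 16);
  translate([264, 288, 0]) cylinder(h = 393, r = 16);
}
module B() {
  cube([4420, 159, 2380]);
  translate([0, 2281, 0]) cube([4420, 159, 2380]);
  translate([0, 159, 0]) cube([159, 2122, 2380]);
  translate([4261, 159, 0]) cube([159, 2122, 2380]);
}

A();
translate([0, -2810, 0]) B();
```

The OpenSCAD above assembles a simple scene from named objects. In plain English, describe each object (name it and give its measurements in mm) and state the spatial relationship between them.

A is a simple wooden stool: a rectangular seat 280 mm (x) by 304 mm (y), 22 mm thick, top face at z = 415 mm, on four round legs, each 32 mm in diameter. The legs rest on z = 0, each leg's axis is inset half a diameter from the nearest pair of seat edges (so the leg's bounding box is flush with the corner).

B is the wall frame of a small rectangular building: four walls, each 2380 mm tall and 159 mm thick, enclosing a footprint 4420 mm (x) by 2440 mm (y) outside-to-outside, with no floor or roof. The front and back walls (the −y and +y sides) span the full width; the two side walls fit between them.

The house frame is on the floor beside the stool on its −y side.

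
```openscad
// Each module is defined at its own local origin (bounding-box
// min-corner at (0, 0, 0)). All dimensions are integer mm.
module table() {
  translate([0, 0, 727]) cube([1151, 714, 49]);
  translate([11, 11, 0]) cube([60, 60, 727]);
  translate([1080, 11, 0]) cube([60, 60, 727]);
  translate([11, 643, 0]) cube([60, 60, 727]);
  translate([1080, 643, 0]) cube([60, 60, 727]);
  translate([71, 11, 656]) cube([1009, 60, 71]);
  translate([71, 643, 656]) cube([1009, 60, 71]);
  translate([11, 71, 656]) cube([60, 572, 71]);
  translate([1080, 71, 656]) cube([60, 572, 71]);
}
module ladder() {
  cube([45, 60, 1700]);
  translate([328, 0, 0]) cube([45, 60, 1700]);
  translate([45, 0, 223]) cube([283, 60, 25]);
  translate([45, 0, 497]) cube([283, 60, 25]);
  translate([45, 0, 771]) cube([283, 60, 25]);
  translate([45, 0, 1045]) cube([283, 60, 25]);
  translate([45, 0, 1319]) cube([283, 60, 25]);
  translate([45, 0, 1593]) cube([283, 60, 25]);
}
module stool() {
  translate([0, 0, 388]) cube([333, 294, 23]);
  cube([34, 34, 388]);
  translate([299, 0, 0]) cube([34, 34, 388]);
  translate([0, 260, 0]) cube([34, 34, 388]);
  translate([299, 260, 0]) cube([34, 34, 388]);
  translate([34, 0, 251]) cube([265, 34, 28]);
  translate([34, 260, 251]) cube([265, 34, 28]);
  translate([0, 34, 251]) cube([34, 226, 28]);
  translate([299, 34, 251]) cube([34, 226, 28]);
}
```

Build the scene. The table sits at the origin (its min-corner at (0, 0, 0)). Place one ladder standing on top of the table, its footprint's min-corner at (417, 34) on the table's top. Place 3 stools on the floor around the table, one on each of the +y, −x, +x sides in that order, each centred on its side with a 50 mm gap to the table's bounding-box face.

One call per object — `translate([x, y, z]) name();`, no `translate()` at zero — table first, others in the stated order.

table();
translate([417, 34, 776]) ladder();
translate([409, 764, 0]) stool();
translate([-383, 210, 0]) stool();
translate([1201, 210, 0]) stool();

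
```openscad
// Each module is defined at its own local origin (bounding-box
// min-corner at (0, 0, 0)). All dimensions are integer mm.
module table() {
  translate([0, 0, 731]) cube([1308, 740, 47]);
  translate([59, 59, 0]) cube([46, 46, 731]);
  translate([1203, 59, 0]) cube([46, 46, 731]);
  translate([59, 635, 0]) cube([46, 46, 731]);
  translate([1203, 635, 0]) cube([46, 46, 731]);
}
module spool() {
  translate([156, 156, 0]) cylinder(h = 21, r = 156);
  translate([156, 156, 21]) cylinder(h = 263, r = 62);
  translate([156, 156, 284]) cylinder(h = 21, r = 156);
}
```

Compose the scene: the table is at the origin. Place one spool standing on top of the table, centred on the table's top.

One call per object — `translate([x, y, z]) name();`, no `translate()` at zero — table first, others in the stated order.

table();
translate([498, 214, 778]) spool();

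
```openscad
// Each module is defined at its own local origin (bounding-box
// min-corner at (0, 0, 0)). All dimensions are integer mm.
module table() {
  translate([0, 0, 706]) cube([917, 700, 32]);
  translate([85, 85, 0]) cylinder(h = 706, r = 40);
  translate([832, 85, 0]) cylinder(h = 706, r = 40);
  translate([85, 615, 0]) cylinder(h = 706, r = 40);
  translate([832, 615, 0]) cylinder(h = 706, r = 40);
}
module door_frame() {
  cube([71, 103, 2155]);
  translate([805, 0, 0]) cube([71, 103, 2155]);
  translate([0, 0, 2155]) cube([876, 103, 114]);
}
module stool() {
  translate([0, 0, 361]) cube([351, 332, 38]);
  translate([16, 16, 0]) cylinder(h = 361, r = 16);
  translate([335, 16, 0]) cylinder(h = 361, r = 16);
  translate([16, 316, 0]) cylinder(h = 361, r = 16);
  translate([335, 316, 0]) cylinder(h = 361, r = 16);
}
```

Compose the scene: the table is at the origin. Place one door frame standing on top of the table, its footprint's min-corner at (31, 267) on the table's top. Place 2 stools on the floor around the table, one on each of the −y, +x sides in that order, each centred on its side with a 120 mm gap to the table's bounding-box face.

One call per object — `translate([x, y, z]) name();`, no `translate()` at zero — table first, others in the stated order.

table();
translate([31, 267, 738]) door_frame();
translate([283, -452, 0]) stool();
translate([1037, 184, 0]) stool();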